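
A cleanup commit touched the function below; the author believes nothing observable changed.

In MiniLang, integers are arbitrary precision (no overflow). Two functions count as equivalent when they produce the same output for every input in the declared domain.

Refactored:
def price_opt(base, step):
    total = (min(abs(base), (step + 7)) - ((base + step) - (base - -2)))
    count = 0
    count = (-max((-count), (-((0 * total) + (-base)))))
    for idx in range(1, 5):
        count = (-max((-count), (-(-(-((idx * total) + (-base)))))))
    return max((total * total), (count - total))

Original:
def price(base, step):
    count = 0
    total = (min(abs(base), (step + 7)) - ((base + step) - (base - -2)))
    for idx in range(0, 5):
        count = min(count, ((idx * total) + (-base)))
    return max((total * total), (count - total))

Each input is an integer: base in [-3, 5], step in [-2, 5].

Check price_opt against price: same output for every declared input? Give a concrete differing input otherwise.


This is a faithful refactor — arithmetic usage differs; loop structure differs; statement counts differ; min/max/abs usage differs; constant usage differs, but the computed results match everywhere.
Spot check at base=5, step=-1 — price: count = 0; total = 8; [idx=0]; count = -5; [idx=1]; count = -5; [idx=2]; count = -5; [idx=3]; count = -5; [idx=4]; count = -5; return 64. price_opt: total = 8; count = 0; count = -5; [idx=1]; count = -5; [idx=2]; count = -5; [idx=3]; count = -5; [idx=4]; count = -5; return 64. Both give 64.
Across all 72 domain points the two functions coincide.
verdict: equivalent


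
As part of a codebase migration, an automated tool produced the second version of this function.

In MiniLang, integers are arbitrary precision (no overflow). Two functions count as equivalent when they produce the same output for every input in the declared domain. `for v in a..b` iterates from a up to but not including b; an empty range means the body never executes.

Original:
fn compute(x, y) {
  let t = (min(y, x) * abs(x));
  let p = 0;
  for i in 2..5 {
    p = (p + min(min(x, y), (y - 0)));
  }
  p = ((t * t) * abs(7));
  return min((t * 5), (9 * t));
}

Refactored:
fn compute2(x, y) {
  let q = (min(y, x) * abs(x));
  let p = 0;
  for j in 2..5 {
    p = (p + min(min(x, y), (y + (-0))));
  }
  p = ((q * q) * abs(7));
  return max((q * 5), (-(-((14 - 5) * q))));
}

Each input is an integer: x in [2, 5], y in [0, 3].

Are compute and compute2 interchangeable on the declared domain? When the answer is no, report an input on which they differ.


On input x=2, y=1, compute returns 10 while compute2 returns 18.
verdict: not equivalent; witness: x=2, y=1


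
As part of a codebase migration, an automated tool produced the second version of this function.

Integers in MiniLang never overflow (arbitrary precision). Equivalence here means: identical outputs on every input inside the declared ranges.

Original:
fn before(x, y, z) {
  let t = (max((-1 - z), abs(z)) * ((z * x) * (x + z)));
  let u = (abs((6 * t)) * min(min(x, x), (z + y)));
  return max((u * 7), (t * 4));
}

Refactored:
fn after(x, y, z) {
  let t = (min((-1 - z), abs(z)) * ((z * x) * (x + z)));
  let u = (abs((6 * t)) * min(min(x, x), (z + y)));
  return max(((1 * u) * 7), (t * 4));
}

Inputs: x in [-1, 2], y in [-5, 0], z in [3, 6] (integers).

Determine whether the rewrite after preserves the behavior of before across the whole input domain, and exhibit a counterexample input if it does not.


Try x=-1, y=-5, z=3.
before: t becomes -18; next u becomes -216; next final value -72
after: t becomes 24; next u becomes -288; next final value 96
-72 against 96: the behavior changed.
verdict: not equivalent; witness: x=-1, y=-5, z=3


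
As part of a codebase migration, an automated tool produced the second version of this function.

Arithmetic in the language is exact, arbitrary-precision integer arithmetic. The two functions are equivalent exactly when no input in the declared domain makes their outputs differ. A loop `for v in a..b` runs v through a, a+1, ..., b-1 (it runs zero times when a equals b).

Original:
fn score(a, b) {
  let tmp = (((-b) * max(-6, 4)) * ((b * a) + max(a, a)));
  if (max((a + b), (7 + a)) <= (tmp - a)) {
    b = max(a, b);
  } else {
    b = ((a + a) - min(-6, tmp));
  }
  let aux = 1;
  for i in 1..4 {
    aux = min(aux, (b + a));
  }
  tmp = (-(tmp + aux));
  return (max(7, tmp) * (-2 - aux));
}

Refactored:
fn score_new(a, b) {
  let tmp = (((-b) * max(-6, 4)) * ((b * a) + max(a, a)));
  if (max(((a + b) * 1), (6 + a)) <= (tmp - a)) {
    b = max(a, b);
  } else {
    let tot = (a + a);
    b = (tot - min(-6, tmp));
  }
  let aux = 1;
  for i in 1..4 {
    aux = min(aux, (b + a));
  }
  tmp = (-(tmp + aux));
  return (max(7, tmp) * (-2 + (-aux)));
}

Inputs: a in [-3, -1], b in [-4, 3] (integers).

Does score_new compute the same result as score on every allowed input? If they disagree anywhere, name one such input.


Not equivalent: a=-3, b=-1 separates them (7 vs 14).
score: tmp becomes 0; next (max((a + b), (7 + a)) <= (tmp - a)) evaluates to false; next b becomes 0; next aux becomes 1; next at i=1:; next aux becomes -3; next at i=2:; next aux becomes -3; next at i=3:; next aux becomes -3; next tmp becomes 3; next final value 7
score_new: tmp becomes 0; next (max(((a + b) * 1), (6 + a)) <= (tmp - a)) evaluates to true; next b becomes -1; next aux becomes 1; next at i=1:; next aux becomes -4; next at i=2:; next aux becomes -4; next at i=3:; next aux becomes -4; next tmp becomes 4; next final value 14
verdict: not equivalent; witness: a=-3, b=-1


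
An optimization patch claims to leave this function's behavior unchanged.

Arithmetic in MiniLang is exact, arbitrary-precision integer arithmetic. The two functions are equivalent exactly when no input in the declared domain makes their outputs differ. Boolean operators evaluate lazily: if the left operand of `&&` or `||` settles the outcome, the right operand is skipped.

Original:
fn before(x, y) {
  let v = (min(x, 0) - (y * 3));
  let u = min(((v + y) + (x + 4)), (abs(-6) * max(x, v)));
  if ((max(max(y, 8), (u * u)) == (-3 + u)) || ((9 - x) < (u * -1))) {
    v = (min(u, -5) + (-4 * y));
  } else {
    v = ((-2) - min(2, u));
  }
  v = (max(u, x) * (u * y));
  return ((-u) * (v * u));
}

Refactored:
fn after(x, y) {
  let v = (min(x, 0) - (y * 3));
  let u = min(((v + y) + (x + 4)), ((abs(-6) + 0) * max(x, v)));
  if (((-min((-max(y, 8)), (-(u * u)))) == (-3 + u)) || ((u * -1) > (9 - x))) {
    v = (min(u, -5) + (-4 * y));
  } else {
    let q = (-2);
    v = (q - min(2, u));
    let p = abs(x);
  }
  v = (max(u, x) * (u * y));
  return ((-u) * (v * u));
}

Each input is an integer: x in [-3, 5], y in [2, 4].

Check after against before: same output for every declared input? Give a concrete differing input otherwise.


Reading the diff, among the changes: arithmetic usage differs; min/max/abs usage differs; local variable names differ; constant usage differs; comparison usage differs; statement counts differ.
As a probe, take x=2, y=2: before runs v := -6 | u := 2 | ((max(max(y, 8), (u * u)) == (-3 + u)) || ((9 - x) < (u * -1))): false | v := -4 | v := 8 | result -32; after runs v := -6 | u := 2 | (((-min((-max(y, 8)), (-(u * u)))) == (-3 + u)) || ((u * -1) > (9 - x))): false | q := -2 | v := -4 | p := 2 | v := 8 | result -32; both end at -32.
Across all 27 domain points the two functions coincide.
verdict: equivalent


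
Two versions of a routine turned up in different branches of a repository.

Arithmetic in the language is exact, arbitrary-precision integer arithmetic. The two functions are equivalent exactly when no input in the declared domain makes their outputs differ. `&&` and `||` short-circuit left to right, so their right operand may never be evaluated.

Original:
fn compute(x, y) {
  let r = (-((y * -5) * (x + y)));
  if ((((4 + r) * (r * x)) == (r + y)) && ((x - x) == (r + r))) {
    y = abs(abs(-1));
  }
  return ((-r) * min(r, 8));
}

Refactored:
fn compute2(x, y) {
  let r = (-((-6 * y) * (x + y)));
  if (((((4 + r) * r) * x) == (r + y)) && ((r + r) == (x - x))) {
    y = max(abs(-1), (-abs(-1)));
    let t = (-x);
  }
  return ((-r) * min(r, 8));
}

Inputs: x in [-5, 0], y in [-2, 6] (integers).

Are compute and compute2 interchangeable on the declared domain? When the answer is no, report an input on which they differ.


There is a counterexample at x=-5, y=-2: -560 on one side, -672 on the other.
compute: r = 70; ((((4 + r) * (r * x)) == (r + y)) && ((x - x) == (r + r))) -> false; return -560
compute2: r = 84; (((((4 + r) * r) * x) == (r + y)) && ((r + r) == (x - x))) -> false; return -672
verdict: not equivalent; witness: x=-5, y=-2


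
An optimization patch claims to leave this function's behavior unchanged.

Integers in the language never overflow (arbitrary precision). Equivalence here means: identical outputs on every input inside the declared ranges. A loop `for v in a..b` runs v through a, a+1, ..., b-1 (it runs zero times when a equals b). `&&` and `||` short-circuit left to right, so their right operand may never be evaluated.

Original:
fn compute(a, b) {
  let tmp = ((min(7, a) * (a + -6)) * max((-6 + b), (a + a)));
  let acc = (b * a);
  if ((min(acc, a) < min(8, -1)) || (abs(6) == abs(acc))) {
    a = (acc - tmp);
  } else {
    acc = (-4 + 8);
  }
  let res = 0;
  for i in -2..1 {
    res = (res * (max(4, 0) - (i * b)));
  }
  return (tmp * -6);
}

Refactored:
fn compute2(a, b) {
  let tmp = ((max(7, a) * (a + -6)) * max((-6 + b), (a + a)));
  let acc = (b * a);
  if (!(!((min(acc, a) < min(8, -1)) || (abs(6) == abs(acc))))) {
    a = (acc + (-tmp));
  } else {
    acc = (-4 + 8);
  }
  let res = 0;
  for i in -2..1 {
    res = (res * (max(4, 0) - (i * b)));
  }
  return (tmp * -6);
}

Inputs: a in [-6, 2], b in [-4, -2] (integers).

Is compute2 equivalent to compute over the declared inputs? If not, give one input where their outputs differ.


The rewrite breaks on a=-6, b=-4, where the results are 4320 and -5040.
compute: tmp = -720; acc = 24; ((min(acc, a) < min(8, -1)) || (abs(6) == abs(acc))) -> true; a = 744; res = 0; [i=-2]; res = 0; [i=-1]; res = 0; [i=0]; res = 0; return 4320
compute2: tmp = 840; acc = 24; (!(!((min(acc, a) < min(8, -1)) || (abs(6) == abs(acc))))) -> true; a = -816; res = 0; [i=-2]; res = 0; [i=-1]; res = 0; [i=0]; res = 0; return -5040
verdict: not equivalent; witness: a=-6, b=-4


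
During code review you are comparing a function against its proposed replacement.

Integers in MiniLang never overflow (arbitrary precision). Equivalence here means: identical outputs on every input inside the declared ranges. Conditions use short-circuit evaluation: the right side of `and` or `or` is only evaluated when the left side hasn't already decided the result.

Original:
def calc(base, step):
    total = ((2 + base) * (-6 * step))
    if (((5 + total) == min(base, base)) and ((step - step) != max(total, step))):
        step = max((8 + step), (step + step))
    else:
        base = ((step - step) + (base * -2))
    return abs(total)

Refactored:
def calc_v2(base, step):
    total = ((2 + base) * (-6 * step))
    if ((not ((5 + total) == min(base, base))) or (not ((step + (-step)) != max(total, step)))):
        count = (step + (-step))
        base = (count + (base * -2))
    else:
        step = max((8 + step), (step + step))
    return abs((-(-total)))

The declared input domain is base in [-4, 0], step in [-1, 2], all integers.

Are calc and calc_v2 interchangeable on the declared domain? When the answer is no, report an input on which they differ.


Side by side, the visible changes include: boolean connective usage differs, arithmetic usage differs, statement counts differ, local variable names differ.
One worked example (base=-4, step=2) — calc: total becomes 24; next (((5 + total) == min(base, base)) and ((step - step) != max(total, step))) evaluates to false; next base becomes 8; next final value 24; calc_v2: total becomes 24; next ((not ((5 + total) == min(base, base))) or (not ((step + (-step)) != max(total, step)))) evaluates to true; next count becomes 0; next base becomes 8; next final value 24; agreement on 24.
Checked all 20 inputs in the declared domain: the outputs agree on every one.
verdict: equivalent


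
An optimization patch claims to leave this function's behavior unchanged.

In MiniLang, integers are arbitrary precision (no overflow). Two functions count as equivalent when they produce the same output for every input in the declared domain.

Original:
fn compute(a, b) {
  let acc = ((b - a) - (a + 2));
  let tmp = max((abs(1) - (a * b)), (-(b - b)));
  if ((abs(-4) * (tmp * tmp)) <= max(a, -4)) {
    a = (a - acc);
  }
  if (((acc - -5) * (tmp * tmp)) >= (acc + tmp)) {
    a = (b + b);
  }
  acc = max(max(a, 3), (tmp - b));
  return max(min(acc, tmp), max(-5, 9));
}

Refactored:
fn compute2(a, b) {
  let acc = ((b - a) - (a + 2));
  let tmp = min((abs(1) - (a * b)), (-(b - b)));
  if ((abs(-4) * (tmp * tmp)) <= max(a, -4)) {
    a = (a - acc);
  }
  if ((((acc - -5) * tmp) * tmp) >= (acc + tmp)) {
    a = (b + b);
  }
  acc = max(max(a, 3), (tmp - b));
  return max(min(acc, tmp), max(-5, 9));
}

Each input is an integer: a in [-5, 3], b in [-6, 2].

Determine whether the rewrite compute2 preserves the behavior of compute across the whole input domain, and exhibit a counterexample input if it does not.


Take a=2, b=-6.
compute: acc=-12, then tmp=13, then ((abs(-4) * (tmp * tmp)) <= max(a, -4)) is false, then (((acc - -5) * (tmp * tmp)) >= (acc + tmp)) is false, then acc=19, then returns 13
compute2: acc=-12, then tmp=0, then ((abs(-4) * (tmp * tmp)) <= max(a, -4)) is true, then a=14, then ((((acc - -5) * tmp) * tmp) >= (acc + tmp)) is true, then a=-12, then acc=6, then returns 9
13 and 9 differ, so these are not the same function on this domain.
verdict: not equivalent; witness: a=2, b=-6


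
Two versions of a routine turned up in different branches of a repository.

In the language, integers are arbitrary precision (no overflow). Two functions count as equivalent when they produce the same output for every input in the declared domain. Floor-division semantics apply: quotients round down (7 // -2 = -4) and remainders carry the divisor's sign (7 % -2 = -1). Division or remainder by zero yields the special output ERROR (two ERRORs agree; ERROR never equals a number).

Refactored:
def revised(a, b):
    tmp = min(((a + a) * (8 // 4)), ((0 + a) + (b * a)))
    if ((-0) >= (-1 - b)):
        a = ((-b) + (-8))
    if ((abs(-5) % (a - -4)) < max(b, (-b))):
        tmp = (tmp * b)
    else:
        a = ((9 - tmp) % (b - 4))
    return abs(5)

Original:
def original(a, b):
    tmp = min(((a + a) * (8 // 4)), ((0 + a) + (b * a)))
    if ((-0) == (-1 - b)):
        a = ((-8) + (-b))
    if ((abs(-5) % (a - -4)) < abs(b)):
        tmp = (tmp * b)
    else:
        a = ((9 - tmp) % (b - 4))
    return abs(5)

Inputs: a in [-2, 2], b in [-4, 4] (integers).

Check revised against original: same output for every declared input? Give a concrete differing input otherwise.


a=2, b=4 yields ERROR from original but 5 from revised.
verdict: not equivalent; witness: a=2, b=4


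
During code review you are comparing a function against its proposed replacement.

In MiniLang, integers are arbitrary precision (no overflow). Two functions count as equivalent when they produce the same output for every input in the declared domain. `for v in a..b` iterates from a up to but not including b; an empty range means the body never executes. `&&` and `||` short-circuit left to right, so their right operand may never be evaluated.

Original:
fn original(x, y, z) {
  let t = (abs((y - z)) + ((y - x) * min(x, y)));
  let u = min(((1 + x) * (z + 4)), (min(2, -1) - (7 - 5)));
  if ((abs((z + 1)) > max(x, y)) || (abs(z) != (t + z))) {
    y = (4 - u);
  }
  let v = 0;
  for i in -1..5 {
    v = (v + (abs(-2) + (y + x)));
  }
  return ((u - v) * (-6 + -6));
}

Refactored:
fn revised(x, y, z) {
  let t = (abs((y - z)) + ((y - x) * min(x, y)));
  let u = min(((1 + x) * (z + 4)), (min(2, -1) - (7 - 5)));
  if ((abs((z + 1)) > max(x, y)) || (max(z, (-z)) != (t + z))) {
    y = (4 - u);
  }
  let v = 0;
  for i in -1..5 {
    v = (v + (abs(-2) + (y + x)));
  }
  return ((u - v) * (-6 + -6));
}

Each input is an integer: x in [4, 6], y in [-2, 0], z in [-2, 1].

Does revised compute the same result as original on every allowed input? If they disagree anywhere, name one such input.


Behavior is preserved: although min/max/abs usage differs, the outputs never diverge.
Tracing x=4, y=0, z=-2: original: t = 2; u = -3; ((abs((z + 1)) > max(x, y)) || (abs(z) != (t + z))) -> true; y = 7; v = 0; [i=-1]; v = 13; [i=0]; v = 26; [i=1]; v = 39; [i=2]; v = 52; [i=3]; v = 65; [i=4]; v = 78; return 972 | revised: t = 2; u = -3; ((abs((z + 1)) > max(x, y)) || (max(z, (-z)) != (t + z))) -> true; y = 7; v = 0; [i=-1]; v = 13; [i=0]; v = 26; [i=1]; v = 39; [i=2]; v = 52; [i=3]; v = 65; [i=4]; v = 78; return 972 — matching result 972.
Checked all 36 inputs in the declared domain: the outputs agree on every one.
verdict: equivalent


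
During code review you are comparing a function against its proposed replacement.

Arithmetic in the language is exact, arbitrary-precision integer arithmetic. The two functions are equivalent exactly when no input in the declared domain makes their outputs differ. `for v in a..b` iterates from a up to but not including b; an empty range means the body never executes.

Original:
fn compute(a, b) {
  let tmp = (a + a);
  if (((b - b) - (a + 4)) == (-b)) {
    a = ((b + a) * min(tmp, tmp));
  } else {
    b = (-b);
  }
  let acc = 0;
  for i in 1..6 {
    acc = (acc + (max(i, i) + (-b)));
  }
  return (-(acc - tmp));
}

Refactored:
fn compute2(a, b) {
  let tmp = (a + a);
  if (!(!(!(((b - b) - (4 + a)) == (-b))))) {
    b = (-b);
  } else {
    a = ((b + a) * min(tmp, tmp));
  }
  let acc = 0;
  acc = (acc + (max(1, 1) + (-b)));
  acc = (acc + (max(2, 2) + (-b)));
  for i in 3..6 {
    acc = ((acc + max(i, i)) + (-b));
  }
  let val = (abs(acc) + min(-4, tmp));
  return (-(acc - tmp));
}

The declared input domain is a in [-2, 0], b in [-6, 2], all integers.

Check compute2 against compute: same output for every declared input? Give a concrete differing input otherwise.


Comparing the listings, the differences include: statement counts differ; and boolean connective usage differs; and loop structure differs; and min/max/abs usage differs; and arithmetic usage differs; and constant usage differs; and local variable names differ.
Spot check at a=-1, b=-1 — compute: tmp=-2, then (((b - b) - (a + 4)) == (-b)) is false, then b=1, then acc=0, then (i=1), then acc=0, then (i=2), then acc=1, then (i=3), then acc=3, then (i=4), then acc=6, then (i=5), then acc=10, then returns -12. compute2: tmp=-2, then (!(!(!(((b - b) - (4 + a)) == (-b))))) is true, then b=1, then acc=0, then acc=0, then acc=1, then (i=3), then acc=3, then (i=4), then acc=6, then (i=5), then acc=10, then val=6, then returns -12. Both give -12.
Checked all 27 inputs in the declared domain: the outputs agree on every one.
verdict: equivalent


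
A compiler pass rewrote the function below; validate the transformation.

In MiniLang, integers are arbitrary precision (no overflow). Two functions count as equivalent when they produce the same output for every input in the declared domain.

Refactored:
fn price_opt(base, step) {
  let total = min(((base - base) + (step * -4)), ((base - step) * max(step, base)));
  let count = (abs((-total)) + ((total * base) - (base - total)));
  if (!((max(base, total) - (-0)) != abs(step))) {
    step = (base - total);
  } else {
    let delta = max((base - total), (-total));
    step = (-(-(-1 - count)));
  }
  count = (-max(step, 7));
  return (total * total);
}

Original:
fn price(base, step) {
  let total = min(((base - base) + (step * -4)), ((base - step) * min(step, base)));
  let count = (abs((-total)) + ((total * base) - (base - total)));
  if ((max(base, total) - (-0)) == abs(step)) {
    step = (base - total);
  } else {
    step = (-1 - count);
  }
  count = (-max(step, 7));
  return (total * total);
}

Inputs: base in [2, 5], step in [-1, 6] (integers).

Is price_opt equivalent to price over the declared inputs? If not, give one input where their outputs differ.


There is a counterexample at base=2, step=-1: 9 on one side, 16 on the other.
price: total becomes -3; next count becomes -8; next ((max(base, total) - (-0)) == abs(step)) evaluates to false; next step becomes 7; next count becomes -7; next final value 9
price_opt: total becomes 4; next count becomes 14; next (!((max(base, total) - (-0)) != abs(step))) evaluates to false; next delta becomes -2; next step becomes -15; next count becomes -7; next final value 16
verdict: not equivalent; witness: base=2, step=-1


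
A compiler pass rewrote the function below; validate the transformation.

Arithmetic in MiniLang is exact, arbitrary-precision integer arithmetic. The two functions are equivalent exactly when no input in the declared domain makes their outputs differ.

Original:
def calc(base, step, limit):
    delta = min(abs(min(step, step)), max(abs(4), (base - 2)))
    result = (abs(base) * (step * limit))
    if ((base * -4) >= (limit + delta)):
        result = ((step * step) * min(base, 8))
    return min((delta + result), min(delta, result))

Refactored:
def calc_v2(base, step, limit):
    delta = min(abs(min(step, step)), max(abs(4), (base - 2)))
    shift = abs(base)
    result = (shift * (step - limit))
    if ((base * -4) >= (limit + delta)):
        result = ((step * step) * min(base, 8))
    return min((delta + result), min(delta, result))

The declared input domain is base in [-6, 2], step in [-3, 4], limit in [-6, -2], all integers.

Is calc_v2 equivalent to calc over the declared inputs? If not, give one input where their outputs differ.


These are not equivalent — on base=1, step=-3, limit=-5 the outputs split (3 vs 2).
calc: delta=3, then result=15, then ((base * -4) >= (limit + delta)) is false, then returns 3
calc_v2: delta=3, then shift=1, then result=2, then ((base * -4) >= (limit + delta)) is false, then returns 2
verdict: not equivalent; witness: base=1, step=-3, limit=-5


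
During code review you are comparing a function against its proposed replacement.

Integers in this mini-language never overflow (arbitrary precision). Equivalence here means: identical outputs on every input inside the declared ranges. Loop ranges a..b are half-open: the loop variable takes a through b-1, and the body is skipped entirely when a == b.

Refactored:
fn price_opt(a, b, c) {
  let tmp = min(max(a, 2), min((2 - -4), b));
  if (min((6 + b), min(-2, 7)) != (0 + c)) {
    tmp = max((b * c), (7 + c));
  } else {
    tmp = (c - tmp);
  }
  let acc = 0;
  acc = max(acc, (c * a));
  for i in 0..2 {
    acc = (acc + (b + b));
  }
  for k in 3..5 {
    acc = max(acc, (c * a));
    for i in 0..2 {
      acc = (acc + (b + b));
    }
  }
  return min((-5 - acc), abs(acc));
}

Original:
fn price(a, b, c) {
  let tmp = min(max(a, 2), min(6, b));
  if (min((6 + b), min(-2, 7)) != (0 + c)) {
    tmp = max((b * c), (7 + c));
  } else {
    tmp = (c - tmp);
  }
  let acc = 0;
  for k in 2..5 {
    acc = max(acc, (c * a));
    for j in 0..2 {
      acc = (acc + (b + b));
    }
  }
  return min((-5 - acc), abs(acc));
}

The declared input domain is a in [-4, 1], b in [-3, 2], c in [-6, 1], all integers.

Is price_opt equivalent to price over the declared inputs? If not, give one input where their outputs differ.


Side by side, the visible changes include: constant usage differs; and loop structure differs; and arithmetic usage differs; and local variable names differ; and min/max/abs usage differs; and statement counts differ.
Tracing a=-2, b=2, c=0: price: tmp=2, then (min((6 + b), min(-2, 7)) != (0 + c)) is true, then tmp=7, then acc=0, then (k=2), then acc=0, then (j=0), then acc=4, then (j=1), then acc=8, then (k=3), then acc=8, then (j=0), then acc=12, then (j=1), then acc=16, then (k=4), then acc=16, then (j=0), then acc=20, then (j=1), then acc=24, then returns -29 | price_opt: tmp=2, then (min((6 + b), min(-2, 7)) != (0 + c)) is true, then tmp=7, then acc=0, then acc=0, then (i=0), then acc=4, then (i=1), then acc=8, then (k=3), then acc=8, then (i=0), then acc=12, then (i=1), then acc=16, then (k=4), then acc=16, then (i=0), then acc=20, then (i=1), then acc=24, then returns -29 — matching result -29.
Checked all 288 inputs in the declared domain: the outputs agree on every one.
verdict: equivalent


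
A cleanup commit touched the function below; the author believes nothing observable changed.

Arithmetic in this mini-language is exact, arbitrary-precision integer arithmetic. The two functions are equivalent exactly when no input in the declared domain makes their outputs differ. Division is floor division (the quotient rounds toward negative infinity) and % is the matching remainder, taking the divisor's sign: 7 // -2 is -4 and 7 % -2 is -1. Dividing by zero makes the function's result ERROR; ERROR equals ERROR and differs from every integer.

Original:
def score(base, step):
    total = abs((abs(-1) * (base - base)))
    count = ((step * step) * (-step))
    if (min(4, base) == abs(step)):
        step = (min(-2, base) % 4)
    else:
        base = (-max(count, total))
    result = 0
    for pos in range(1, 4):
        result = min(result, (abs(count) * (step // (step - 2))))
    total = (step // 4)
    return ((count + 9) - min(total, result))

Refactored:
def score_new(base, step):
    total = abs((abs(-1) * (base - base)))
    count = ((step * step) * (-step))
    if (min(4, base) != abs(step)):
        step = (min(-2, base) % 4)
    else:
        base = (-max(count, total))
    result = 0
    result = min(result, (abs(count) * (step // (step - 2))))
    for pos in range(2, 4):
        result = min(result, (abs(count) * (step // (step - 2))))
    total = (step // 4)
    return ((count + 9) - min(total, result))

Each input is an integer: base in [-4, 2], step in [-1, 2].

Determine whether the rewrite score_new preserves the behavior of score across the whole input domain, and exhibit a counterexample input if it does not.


The rewrite breaks on base=-4, step=-1, where the results are 11 and 10.
score: total=0, then count=1, then (min(4, base) == abs(step)) is false, then base=-1, then result=0, then (pos=1), then result=0, then (pos=2), then result=0, then (pos=3), then result=0, then total=-1, then returns 11
score_new: total=0, then count=1, then (min(4, base) != abs(step)) is true, then step=0, then result=0, then result=0, then (pos=2), then result=0, then (pos=3), then result=0, then total=0, then returns 10
verdict: not equivalent; witness: base=-4, step=-1


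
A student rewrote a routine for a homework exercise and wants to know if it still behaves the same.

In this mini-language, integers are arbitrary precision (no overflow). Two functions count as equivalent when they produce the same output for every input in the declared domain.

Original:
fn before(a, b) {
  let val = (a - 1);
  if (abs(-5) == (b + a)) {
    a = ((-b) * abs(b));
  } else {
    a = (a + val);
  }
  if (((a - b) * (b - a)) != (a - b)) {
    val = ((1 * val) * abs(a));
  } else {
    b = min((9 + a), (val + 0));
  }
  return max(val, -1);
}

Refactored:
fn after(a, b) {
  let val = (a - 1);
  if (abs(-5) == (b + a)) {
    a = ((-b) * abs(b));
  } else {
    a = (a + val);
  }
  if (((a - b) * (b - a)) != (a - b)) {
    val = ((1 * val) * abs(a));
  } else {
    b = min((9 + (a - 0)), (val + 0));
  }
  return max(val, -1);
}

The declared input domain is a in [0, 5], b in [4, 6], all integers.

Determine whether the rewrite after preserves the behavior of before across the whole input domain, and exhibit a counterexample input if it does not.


Behavior is preserved: although arithmetic usage differs, constant usage differs, the outputs never diverge.
Tracing a=2, b=6: before: val = 1; (abs(-5) == (b + a)) -> false; a = 3; (((a - b) * (b - a)) != (a - b)) -> true; val = 3; return 3 | after: val = 1; (abs(-5) == (b + a)) -> false; a = 3; (((a - b) * (b - a)) != (a - b)) -> true; val = 3; return 3 — matching result 3.
An exhaustive pass over the 18 declared inputs shows identical outputs.
verdict: equivalent


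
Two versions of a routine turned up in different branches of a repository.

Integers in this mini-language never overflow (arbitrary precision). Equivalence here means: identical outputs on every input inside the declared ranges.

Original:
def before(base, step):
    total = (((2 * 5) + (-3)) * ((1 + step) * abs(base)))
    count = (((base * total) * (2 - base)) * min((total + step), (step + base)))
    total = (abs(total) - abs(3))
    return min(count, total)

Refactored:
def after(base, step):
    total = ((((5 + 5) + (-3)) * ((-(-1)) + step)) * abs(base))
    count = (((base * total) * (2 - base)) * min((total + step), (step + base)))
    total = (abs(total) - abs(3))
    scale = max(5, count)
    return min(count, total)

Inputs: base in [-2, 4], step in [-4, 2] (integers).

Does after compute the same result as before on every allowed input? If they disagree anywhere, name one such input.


Whatever the rewrite altered, no input in the stated domain can expose a difference.
Spot check at base=2, step=-3 — before: total = -28; count = 0; total = 25; return 0. after: total = -28; count = 0; total = 25; scale = 5; return 0. Both give 0.
Every one of the 49 inputs gives matching results.
verdict: equivalent


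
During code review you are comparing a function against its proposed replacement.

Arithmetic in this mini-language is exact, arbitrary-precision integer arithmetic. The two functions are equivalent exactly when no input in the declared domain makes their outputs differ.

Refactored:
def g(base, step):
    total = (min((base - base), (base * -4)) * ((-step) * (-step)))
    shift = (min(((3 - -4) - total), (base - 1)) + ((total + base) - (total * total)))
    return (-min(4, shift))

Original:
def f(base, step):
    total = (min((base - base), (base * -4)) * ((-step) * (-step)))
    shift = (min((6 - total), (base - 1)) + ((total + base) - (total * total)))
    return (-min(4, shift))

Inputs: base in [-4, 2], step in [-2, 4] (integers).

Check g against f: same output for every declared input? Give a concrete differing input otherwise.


Equivalent. The suspicious-looking change has no observable effect anywhere in the declared ranges.
Sweeping the whole domain (49 inputs) finds no disagreement.
One worked example (base=-3, step=1) — f: total becomes 0; next shift becomes -7; next final value 7; g: total becomes 0; next shift becomes -7; next final value 7; agreement on 7.
verdict: equivalent


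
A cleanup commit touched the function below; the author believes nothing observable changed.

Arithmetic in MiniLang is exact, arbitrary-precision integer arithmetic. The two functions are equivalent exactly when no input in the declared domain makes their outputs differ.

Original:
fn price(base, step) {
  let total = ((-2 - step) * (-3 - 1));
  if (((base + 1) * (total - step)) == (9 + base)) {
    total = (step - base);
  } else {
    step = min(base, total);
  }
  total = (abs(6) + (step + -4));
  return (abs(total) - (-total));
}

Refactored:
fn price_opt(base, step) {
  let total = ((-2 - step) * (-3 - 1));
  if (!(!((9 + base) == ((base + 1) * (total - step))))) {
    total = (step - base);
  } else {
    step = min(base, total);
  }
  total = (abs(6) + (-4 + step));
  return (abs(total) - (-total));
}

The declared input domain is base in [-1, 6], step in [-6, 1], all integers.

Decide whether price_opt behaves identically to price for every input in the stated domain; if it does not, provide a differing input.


This is a faithful refactor — boolean connective usage differs, but the computed results match everywhere.
As a probe, take base=6, step=0: price runs total := 8 | (((base + 1) * (total - step)) == (9 + base)): false | step := 6 | total := 8 | result 16; price_opt runs total := 8 | (!(!((9 + base) == ((base + 1) * (total - step))))): false | step := 6 | total := 8 | result 16; both end at 16.
Every one of the 64 inputs gives matching results.
verdict: equivalent


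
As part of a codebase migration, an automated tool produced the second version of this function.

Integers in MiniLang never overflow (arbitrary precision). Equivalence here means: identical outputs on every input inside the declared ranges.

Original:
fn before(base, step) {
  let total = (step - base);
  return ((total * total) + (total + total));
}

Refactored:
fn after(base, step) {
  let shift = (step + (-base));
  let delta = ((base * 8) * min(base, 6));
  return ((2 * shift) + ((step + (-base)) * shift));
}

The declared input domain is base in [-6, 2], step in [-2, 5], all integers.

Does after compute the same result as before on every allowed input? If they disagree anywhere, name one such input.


Behavior is preserved: although constant usage differs; and arithmetic usage differs; and statement counts differ; and local variable names differ; and min/max/abs usage differs, the outputs never diverge.
As a probe, take base=-5, step=-2: before runs total = 3; return 15; after runs shift = 3; delta = 200; return 15; both end at 15.
Every one of the 72 inputs gives matching results.
verdict: equivalent


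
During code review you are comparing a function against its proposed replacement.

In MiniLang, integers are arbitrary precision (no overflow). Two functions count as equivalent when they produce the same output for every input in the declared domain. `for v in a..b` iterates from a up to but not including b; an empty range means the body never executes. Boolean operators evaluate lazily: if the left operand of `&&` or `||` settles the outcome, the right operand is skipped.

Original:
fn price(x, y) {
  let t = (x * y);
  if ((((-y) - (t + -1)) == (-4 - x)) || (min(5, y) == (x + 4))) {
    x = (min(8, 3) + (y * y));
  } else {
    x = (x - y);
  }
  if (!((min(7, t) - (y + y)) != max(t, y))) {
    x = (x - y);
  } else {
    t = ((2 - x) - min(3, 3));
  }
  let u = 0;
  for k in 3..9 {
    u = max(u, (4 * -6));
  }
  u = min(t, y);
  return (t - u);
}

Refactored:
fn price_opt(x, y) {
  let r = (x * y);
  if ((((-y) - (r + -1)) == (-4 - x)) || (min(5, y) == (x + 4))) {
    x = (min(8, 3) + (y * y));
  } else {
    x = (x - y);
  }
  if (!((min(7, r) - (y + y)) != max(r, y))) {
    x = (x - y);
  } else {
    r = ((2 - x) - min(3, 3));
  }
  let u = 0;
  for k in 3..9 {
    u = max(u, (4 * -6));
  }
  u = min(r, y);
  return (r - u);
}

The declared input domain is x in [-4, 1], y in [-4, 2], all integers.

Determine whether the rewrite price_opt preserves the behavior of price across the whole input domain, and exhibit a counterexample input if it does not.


Behavior is preserved: although local variable names differ, the outputs never diverge.
Spot check at x=-4, y=-1 — price: t := 4 | ((((-y) - (t + -1)) == (-4 - x)) || (min(5, y) == (x + 4))): false | x := -3 | (!((min(7, t) - (y + y)) != max(t, y))): false | t := 2 | u := 0 | iter k=3: | u := 0 | iter k=4: | u := 0 | iter k=5: | u := 0 | iter k=6: | u := 0 | iter k=7: | u := 0 | iter k=8: | u := 0 | u := -1 | result 3. price_opt: r := 4 | ((((-y) - (r + -1)) == (-4 - x)) || (min(5, y) == (x + 4))): false | x := -3 | (!((min(7, r) - (y + y)) != max(r, y))): false | r := 2 | u := 0 | iter k=3: | u := 0 | iter k=4: | u := 0 | iter k=5: | u := 0 | iter k=6: | u := 0 | iter k=7: | u := 0 | iter k=8: | u := 0 | u := -1 | result 3. Both give 3.
Every one of the 42 inputs gives matching results.
verdict: equivalent


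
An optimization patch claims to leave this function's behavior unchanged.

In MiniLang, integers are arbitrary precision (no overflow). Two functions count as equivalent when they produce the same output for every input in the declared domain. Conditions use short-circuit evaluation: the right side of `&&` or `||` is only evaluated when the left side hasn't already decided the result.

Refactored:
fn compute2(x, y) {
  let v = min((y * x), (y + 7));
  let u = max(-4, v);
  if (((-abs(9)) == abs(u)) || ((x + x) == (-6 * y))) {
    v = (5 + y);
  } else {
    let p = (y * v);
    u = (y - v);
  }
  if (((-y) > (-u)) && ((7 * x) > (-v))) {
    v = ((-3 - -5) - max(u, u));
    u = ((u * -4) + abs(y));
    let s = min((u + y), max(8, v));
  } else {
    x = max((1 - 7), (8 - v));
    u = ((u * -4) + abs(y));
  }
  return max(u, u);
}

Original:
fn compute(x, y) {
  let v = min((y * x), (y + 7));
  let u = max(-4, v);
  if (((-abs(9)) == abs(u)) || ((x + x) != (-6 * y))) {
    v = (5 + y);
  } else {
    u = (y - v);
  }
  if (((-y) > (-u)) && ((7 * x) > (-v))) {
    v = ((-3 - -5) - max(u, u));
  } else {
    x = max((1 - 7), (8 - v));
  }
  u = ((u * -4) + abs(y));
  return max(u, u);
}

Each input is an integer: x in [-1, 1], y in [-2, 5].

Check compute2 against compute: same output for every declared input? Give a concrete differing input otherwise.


These are not equivalent — on x=-1, y=-2 the outputs split (-6 vs 18).
compute: v := 2 | u := 2 | (((-abs(9)) == abs(u)) || ((x + x) != (-6 * y))): true | v := 3 | (((-y) > (-u)) && ((7 * x) > (-v))): false | x := 5 | u := -6 | result -6
compute2: v := 2 | u := 2 | (((-abs(9)) == abs(u)) || ((x + x) == (-6 * y))): false | p := -4 | u := -4 | (((-y) > (-u)) && ((7 * x) > (-v))): false | x := 6 | u := 18 | result 18
verdict: not equivalent; witness: x=-1, y=-2


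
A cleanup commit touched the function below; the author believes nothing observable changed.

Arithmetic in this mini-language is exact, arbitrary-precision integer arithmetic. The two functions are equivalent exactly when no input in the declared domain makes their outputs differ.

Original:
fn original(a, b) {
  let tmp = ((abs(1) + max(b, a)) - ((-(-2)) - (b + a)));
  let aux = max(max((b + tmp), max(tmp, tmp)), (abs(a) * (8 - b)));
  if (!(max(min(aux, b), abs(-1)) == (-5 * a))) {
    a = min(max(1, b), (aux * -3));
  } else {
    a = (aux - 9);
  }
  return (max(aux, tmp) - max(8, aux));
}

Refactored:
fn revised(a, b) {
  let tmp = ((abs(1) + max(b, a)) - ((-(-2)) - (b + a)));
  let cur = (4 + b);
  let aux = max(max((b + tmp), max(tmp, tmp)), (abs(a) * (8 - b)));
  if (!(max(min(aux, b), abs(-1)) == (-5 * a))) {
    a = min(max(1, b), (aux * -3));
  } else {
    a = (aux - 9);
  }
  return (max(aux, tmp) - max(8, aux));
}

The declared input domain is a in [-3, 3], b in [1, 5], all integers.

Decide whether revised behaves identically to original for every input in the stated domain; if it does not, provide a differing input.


The two are interchangeable: statement counts differ, plus local variable names differ, plus arithmetic usage differs, plus constant usage differs, and every declared input agrees.
Spot check at a=0, b=1 — original: tmp = 1; aux = 2; (!(max(min(aux, b), abs(-1)) == (-5 * a))) -> true; a = -6; return -6. revised: tmp = 1; cur = 5; aux = 2; (!(max(min(aux, b), abs(-1)) == (-5 * a))) -> true; a = -6; return -6. Both give -6.
An exhaustive pass over the 35 declared inputs shows identical outputs.
verdict: equivalent


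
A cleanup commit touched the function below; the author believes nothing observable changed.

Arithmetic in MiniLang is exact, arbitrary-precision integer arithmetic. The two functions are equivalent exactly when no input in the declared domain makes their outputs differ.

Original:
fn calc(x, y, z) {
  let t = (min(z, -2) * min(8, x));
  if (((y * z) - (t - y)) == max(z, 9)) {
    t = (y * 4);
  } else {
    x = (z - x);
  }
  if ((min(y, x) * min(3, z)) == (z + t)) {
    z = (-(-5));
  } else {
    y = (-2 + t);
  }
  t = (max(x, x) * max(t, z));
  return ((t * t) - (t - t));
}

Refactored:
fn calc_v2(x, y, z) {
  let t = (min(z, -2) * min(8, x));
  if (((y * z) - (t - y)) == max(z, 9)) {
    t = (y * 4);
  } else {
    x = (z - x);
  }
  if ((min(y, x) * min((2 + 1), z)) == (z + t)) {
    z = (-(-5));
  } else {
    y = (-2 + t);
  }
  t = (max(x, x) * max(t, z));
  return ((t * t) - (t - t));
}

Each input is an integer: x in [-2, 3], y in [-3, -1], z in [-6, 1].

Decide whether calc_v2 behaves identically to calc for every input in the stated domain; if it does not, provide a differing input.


Reading the diff, among the changes: arithmetic usage differs, plus constant usage differs.
Tracing x=-2, y=-1, z=1: calc: t = 4; (((y * z) - (t - y)) == max(z, 9)) -> false; x = 3; ((min(y, x) * min(3, z)) == (z + t)) -> false; y = 2; t = 12; return 144 | calc_v2: t = 4; (((y * z) - (t - y)) == max(z, 9)) -> false; x = 3; ((min(y, x) * min((2 + 1), z)) == (z + t)) -> false; y = 2; t = 12; return 144 — matching result 144.
Sweeping the whole domain (144 inputs) finds no disagreement.
verdict: equivalent
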